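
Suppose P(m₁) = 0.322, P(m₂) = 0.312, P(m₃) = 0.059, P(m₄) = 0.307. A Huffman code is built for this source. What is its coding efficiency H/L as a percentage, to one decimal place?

90.7%

Entropy H = −Σ p log₂ p ≈ 1.8146 bits.
Huffman merges: 59/1000+307/1000→183/500; 39/125+161/500→317/500; 183/500+317/500→1. L = 2 ≈ 2.0000.
Efficiency = H/L = 1.8146/2.0000 = 90.7%.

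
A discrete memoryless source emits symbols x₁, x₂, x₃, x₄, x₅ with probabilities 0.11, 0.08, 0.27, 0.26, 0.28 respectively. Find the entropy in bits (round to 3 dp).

H = −Σ pᵢ log₂ pᵢ.
−0.11·log₂(0.11) = 0.3503
−0.08·log₂(0.08) = 0.2915
−0.27·log₂(0.27) = 0.5100
−0.26·log₂(0.26) = 0.5053
−0.28·log₂(0.28) = 0.5142
Sum ≈ 2.1713 → 2.171 bits.

2.171 bits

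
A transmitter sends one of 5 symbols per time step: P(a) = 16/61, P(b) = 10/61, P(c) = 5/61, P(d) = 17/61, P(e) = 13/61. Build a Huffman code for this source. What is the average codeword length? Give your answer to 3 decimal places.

2.246 bits/symbol

Repeatedly combine the two least-probable nodes; the expected code length is the sum of the merged weights.
merge 5/61 + 10/61 → 15/61
merge 13/61 + 15/61 → 28/61
merge 16/61 + 17/61 → 33/61
merge 28/61 + 33/61 → 1
L = 15/61 + 28/61 + 33/61 + 1 = 137/61 ≈ 2.246 bits/symbol.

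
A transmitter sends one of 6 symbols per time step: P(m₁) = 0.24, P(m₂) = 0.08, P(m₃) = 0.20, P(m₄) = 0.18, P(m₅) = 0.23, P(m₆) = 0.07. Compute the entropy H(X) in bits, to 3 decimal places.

2.452 bits

H = −Σ pᵢ log₂ pᵢ.
−0.24·log₂(0.24) = 0.4941
−0.08·log₂(0.08) = 0.2915
−0.20·log₂(0.20) = 0.4644
−0.18·log₂(0.18) = 0.4453
−0.23·log₂(0.23) = 0.4877
−0.07·log₂(0.07) = 0.2686
Sum ≈ 2.4516 → 2.452 bits.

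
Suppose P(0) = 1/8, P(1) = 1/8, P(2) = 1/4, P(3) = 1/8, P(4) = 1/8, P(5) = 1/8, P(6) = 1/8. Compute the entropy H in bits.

Each probability is a power of 1/2, so log₂(1/p) is an integer.
H = Σ p·log₂(1/p) = 1/8·3 + 1/8·3 + 1/4·2 + 1/8·3 + 1/8·3 + 1/8·3 + 1/8·3 = 2.75 bits.

2.75 bits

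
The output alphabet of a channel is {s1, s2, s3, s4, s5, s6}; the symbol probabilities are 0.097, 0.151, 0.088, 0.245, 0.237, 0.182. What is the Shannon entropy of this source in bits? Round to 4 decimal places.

2.4836 bits

H = −Σ pᵢ log₂ pᵢ.
−0.097·log₂(0.097) = 0.3265
−0.151·log₂(0.151) = 0.4118
−0.088·log₂(0.088) = 0.3086
−0.245·log₂(0.245) = 0.4971
−0.237·log₂(0.237) = 0.4923
−0.182·log₂(0.182) = 0.4474
Sum ≈ 2.4836 → 2.4836 bits.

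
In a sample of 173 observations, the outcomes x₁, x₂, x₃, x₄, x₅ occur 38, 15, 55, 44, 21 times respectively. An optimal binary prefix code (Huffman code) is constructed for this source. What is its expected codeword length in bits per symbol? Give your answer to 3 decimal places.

Probabilities are the counts divided by 173.
Repeatedly combine the two least-probable nodes; the expected code length is the sum of the merged weights.
merge 15/173 + 21/173 → 36/173
merge 36/173 + 38/173 → 74/173
merge 44/173 + 55/173 → 99/173
merge 74/173 + 99/173 → 1
L = 36/173 + 74/173 + 99/173 + 1 = 382/173 ≈ 2.208 bits/symbol.

2.208 bits/symbol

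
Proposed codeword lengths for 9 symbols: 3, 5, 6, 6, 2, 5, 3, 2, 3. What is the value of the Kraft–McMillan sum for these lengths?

With common denominator 2^6 = 64: Σ 2^(−ℓᵢ) = 8/64 + 2/64 + 1/64 + 1/64 + 16/64 + 2/64 + 8/64 + 16/64 + 8/64 = 62/64 = 0.96875.

0.96875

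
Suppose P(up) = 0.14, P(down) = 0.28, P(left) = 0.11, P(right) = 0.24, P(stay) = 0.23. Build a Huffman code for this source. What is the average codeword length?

Repeatedly combine the two least-probable nodes; the expected code length is the sum of the merged weights.
merge 11/100 + 7/50 → 1/4
merge 23/100 + 6/25 → 47/100
merge 1/4 + 7/25 → 53/100
merge 47/100 + 53/100 → 1
L = 1/4 + 47/100 + 53/100 + 1 = 9/4 = 2.25 bits/symbol.

2.25 bits/symbol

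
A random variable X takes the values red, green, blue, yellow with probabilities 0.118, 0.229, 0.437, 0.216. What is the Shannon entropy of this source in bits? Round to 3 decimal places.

H = −Σ pᵢ log₂ pᵢ.
−0.118·log₂(0.118) = 0.3638
−0.229·log₂(0.229) = 0.4870
−0.437·log₂(0.437) = 0.5219
−0.216·log₂(0.216) = 0.4776
Sum ≈ 1.8503 → 1.850 bits.

1.850 bits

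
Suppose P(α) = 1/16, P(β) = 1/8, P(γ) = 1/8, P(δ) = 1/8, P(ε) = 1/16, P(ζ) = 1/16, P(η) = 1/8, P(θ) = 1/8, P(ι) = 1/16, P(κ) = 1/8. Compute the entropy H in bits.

3.25 bits

Each probability is a power of 1/2, so log₂(1/p) is an integer.
H = Σ p·log₂(1/p) = 1/16·4 + 1/8·3 + 1/8·3 + 1/8·3 + 1/16·4 + 1/16·4 + 1/8·3 + 1/8·3 + 1/16·4 + 1/8·3 = 3.25 bits.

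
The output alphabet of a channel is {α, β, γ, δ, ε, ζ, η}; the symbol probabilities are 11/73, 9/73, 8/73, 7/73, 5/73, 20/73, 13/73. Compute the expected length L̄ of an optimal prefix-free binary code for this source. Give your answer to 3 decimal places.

Repeatedly combine the two least-probable nodes; the expected code length is the sum of the merged weights.
merge 5/73 + 7/73 → 12/73
merge 8/73 + 9/73 → 17/73
merge 11/73 + 12/73 → 23/73
merge 13/73 + 17/73 → 30/73
merge 20/73 + 23/73 → 43/73
merge 30/73 + 43/73 → 1
L = 12/73 + 17/73 + 23/73 + 30/73 + 43/73 + 1 = 198/73 ≈ 2.712 bits/symbol.

2.712 bits/symbol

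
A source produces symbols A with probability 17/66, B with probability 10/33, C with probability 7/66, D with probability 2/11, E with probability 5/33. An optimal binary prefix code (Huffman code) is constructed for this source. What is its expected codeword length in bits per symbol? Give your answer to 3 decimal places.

Repeatedly combine the two least-probable nodes; the expected code length is the sum of the merged weights.
merge 7/66 + 5/33 → 17/66
merge 2/11 + 17/66 → 29/66
merge 17/66 + 10/33 → 37/66
merge 29/66 + 37/66 → 1
L = 17/66 + 29/66 + 37/66 + 1 = 149/66 ≈ 2.258 bits/symbol.

2.258 bits/symbol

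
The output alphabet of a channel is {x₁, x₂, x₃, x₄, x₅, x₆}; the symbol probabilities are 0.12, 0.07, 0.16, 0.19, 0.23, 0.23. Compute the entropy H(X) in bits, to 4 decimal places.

H = −Σ pᵢ log₂ pᵢ.
−0.12·log₂(0.12) = 0.3671
−0.07·log₂(0.07) = 0.2686
−0.16·log₂(0.16) = 0.4230
−0.19·log₂(0.19) = 0.4552
−0.23·log₂(0.23) = 0.4877
−0.23·log₂(0.23) = 0.4877
Sum ≈ 2.4892 → 2.4892 bits.

2.4892 bits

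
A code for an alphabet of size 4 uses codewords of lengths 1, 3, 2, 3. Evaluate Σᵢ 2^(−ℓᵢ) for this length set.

1

With common denominator 2^3 = 8: Σ 2^(−ℓᵢ) = 4/8 + 1/8 + 2/8 + 1/8 = 8/8 = 1.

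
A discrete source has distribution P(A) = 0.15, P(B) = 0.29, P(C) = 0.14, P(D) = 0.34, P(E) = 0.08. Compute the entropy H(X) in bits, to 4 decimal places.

2.1462 bits

H = −Σ pᵢ log₂ pᵢ.
−0.15·log₂(0.15) = 0.4105
−0.29·log₂(0.29) = 0.5179
−0.14·log₂(0.14) = 0.3971
−0.34·log₂(0.34) = 0.5292
−0.08·log₂(0.08) = 0.2915
Sum ≈ 2.1462 → 2.1462 bits.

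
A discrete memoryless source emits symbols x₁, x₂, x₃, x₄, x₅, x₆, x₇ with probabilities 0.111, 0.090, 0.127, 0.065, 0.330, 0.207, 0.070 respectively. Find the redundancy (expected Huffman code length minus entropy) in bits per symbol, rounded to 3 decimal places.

Entropy H = −Σ p log₂ p ≈ 2.5658 bits.
Huffman merges: 13/200+7/100→27/200; 9/100+111/1000→201/1000; 127/1000+27/200→131/500; 201/1000+207/1000→51/125; 131/500+33/100→74/125; 51/125+74/125→1. L = 1299/500 ≈ 2.5980.
L − H = 2.5980 − 2.5658 = 0.032 bits.

0.032 bits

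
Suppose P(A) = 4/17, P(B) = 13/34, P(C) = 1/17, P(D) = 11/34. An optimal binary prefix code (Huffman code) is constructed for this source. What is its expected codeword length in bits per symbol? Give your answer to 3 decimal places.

1.912 bits/symbol

Repeatedly combine the two least-probable nodes; the expected code length is the sum of the merged weights.
merge 1/17 + 4/17 → 5/17
merge 5/17 + 11/34 → 21/34
merge 13/34 + 21/34 → 1
L = 5/17 + 21/34 + 1 = 65/34 ≈ 1.912 bits/symbol.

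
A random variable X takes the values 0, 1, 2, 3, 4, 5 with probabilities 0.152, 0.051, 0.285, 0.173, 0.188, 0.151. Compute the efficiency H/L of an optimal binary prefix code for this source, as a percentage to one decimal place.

97.0%

Entropy H = −Σ p log₂ p ≈ 2.4512 bits.
Huffman merges: 51/1000+151/1000→101/500; 19/125+173/1000→13/40; 47/250+101/500→39/100; 57/200+13/40→61/100; 39/100+61/100→1. L = 2527/1000 ≈ 2.5270.
Efficiency = H/L = 2.4512/2.5270 = 97.0%.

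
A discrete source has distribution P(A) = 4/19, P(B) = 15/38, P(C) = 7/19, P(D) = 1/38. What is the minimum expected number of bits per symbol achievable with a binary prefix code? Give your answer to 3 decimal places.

Repeatedly combine the two least-probable nodes; the expected code length is the sum of the merged weights.
merge 1/38 + 4/19 → 9/38
merge 9/38 + 7/19 → 23/38
merge 15/38 + 23/38 → 1
L = 9/38 + 23/38 + 1 = 35/19 ≈ 1.842 bits/symbol.

1.842 bits/symbol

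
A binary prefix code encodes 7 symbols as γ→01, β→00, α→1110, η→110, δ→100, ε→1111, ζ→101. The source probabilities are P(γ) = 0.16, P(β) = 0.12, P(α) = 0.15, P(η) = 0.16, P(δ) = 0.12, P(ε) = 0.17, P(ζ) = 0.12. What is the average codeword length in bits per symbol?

3.04 bits/symbol

L̄ = Σ pᵢ·ℓᵢ = 0.16·2 + 0.12·2 + 0.15·4 + 0.16·3 + 0.12·3 + 0.17·4 + 0.12·3 = 3.04 bits/symbol.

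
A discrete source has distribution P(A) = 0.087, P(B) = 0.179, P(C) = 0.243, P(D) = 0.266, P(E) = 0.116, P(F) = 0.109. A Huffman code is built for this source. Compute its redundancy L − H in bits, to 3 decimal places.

Entropy H = −Σ p log₂ p ≈ 2.4640 bits.
Huffman merges: 87/1000+109/1000→49/250; 29/250+179/1000→59/200; 49/250+243/1000→439/1000; 133/500+59/200→561/1000; 439/1000+561/1000→1. L = 2491/1000 ≈ 2.4910.
L − H = 2.4910 − 2.4640 = 0.027 bits.

0.027 bits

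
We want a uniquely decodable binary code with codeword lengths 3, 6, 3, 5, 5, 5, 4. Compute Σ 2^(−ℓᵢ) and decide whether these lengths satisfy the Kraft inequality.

0.421875; yes

With common denominator 2^6 = 64: Σ 2^(−ℓᵢ) = 8/64 + 1/64 + 8/64 + 2/64 + 2/64 + 2/64 + 4/64 = 27/64 = 0.421875.
Kraft's inequality requires Σ ≤ 1; here Σ = 0.421875 ≤ 1, so such a prefix code exists.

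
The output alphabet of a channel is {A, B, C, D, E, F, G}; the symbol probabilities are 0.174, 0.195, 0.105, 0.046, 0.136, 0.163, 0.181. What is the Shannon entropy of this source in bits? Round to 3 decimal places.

H = −Σ pᵢ log₂ pᵢ.
−0.174·log₂(0.174) = 0.4390
−0.195·log₂(0.195) = 0.4599
−0.105·log₂(0.105) = 0.3414
−0.046·log₂(0.046) = 0.2043
−0.136·log₂(0.136) = 0.3915
−0.163·log₂(0.163) = 0.4266
−0.181·log₂(0.181) = 0.4463
Sum ≈ 2.7090 → 2.709 bits.

2.709 bits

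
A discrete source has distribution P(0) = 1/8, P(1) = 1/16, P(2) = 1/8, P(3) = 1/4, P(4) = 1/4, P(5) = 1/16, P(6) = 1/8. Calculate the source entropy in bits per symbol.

Each probability is a power of 1/2, so log₂(1/p) is an integer.
H = Σ p·log₂(1/p) = 1/8·3 + 1/16·4 + 1/8·3 + 1/4·2 + 1/4·2 + 1/16·4 + 1/8·3 = 2.625 bits.

2.625 bits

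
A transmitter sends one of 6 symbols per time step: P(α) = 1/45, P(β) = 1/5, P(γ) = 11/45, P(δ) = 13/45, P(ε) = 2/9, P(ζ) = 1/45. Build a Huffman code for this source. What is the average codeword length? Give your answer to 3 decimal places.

Repeatedly combine the two least-probable nodes; the expected code length is the sum of the merged weights.
merge 1/45 + 1/45 → 2/45
merge 2/45 + 1/5 → 11/45
merge 2/9 + 11/45 → 7/15
merge 11/45 + 13/45 → 8/15
merge 7/15 + 8/15 → 1
L = 2/45 + 11/45 + 7/15 + 8/15 + 1 = 103/45 ≈ 2.289 bits/symbol.

2.289 bits/symbol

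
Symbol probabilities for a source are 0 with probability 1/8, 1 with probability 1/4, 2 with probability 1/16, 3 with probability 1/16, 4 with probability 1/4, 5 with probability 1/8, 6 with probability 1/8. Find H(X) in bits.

Each probability is a power of 1/2, so log₂(1/p) is an integer.
H = Σ p·log₂(1/p) = 1/8·3 + 1/4·2 + 1/16·4 + 1/16·4 + 1/4·2 + 1/8·3 + 1/8·3 = 2.625 bits.

2.625 bits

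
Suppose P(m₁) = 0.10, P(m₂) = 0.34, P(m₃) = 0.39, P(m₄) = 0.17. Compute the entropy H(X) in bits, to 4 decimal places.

H = −Σ pᵢ log₂ pᵢ.
−0.10·log₂(0.10) = 0.3322
−0.34·log₂(0.34) = 0.5292
−0.39·log₂(0.39) = 0.5298
−0.17·log₂(0.17) = 0.4346
Sum ≈ 1.8258 → 1.8258 bits.

1.8258 bits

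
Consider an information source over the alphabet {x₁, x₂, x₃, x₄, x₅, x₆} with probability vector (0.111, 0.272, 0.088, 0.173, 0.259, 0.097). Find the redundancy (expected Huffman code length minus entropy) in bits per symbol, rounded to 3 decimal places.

Entropy H = −Σ p log₂ p ≈ 2.4406 bits.
Huffman merges: 11/125+97/1000→37/200; 111/1000+173/1000→71/250; 37/200+259/1000→111/250; 34/125+71/250→139/250; 111/250+139/250→1. L = 2469/1000 ≈ 2.4690.
L − H = 2.4690 − 2.4406 = 0.028 bits.

0.028 bits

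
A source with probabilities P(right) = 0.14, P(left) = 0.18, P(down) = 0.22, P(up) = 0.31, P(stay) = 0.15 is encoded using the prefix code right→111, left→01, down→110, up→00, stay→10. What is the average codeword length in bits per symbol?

2.36 bits/symbol

L̄ = Σ pᵢ·ℓᵢ = 0.14·3 + 0.18·2 + 0.22·3 + 0.31·2 + 0.15·2 = 2.36 bits/symbol.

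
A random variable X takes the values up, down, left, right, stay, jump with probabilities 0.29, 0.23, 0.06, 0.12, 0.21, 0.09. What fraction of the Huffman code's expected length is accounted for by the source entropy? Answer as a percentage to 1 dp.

Entropy H = −Σ p log₂ p ≈ 2.4016 bits.
Huffman merges: 3/50+9/100→3/20; 3/25+3/20→27/100; 21/100+23/100→11/25; 27/100+29/100→14/25; 11/25+14/25→1. L = 121/50 ≈ 2.4200.
Efficiency = H/L = 2.4016/2.4200 = 99.2%.

99.2%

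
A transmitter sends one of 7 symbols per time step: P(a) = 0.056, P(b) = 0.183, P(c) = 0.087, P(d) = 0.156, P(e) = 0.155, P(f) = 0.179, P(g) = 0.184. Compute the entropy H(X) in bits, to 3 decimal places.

2.716 bits

H = −Σ pᵢ log₂ pᵢ.
−0.056·log₂(0.056) = 0.2329
−0.183·log₂(0.183) = 0.4484
−0.087·log₂(0.087) = 0.3065
−0.156·log₂(0.156) = 0.4181
−0.155·log₂(0.155) = 0.4169
−0.179·log₂(0.179) = 0.4443
−0.184·log₂(0.184) = 0.4494
Sum ≈ 2.7164 → 2.716 bits.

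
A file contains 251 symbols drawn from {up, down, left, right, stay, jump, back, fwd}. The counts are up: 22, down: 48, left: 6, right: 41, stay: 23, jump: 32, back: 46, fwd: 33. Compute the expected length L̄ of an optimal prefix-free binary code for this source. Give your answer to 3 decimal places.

Probabilities are the counts divided by 251.
Repeatedly combine the two least-probable nodes; the expected code length is the sum of the merged weights.
merge 6/251 + 22/251 → 28/251
merge 23/251 + 28/251 → 51/251
merge 32/251 + 33/251 → 65/251
merge 41/251 + 46/251 → 87/251
merge 48/251 + 51/251 → 99/251
merge 65/251 + 87/251 → 152/251
merge 99/251 + 152/251 → 1
L = 28/251 + 51/251 + 65/251 + 87/251 + 99/251 + 152/251 + 1 = 733/251 ≈ 2.920 bits/symbol.

2.920 bits/symbol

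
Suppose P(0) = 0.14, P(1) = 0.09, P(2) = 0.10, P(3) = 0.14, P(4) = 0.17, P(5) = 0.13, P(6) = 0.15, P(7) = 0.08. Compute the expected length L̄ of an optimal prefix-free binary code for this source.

Repeatedly combine the two least-probable nodes; the expected code length is the sum of the merged weights.
merge 2/25 + 9/100 → 17/100
merge 1/10 + 13/100 → 23/100
merge 7/50 + 7/50 → 7/25
merge 3/20 + 17/100 → 8/25
merge 17/100 + 23/100 → 2/5
merge 7/25 + 8/25 → 3/5
merge 2/5 + 3/5 → 1
L = 17/100 + 23/100 + 7/25 + 8/25 + 2/5 + 3/5 + 1 = 3 bits/symbol.

3 bits/symbol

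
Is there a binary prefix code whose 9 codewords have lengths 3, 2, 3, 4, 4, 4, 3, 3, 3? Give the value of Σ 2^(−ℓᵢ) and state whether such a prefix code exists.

With common denominator 2^4 = 16: Σ 2^(−ℓᵢ) = 2/16 + 4/16 + 2/16 + 1/16 + 1/16 + 1/16 + 2/16 + 2/16 + 2/16 = 17/16 = 1.0625.
Kraft's inequality requires Σ ≤ 1; here Σ = 1.0625 > 1, so no such prefix code exists.

1.0625; no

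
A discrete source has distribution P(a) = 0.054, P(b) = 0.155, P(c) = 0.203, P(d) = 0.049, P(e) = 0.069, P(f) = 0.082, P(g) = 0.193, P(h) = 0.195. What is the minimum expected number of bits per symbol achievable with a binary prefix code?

Repeatedly combine the two least-probable nodes; the expected code length is the sum of the merged weights.
merge 49/1000 + 27/500 → 103/1000
merge 69/1000 + 41/500 → 151/1000
merge 103/1000 + 151/1000 → 127/500
merge 31/200 + 193/1000 → 87/250
merge 39/200 + 203/1000 → 199/500
merge 127/500 + 87/250 → 301/500
merge 199/500 + 301/500 → 1
L = 103/1000 + 151/1000 + 127/500 + 87/250 + 199/500 + 301/500 + 1 = 357/125 = 2.856 bits/symbol.

2.856 bits/symbol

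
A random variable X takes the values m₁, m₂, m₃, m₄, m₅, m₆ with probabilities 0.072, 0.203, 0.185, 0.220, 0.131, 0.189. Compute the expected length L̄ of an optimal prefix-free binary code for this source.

Repeatedly combine the two least-probable nodes; the expected code length is the sum of the merged weights.
merge 9/125 + 131/1000 → 203/1000
merge 37/200 + 189/1000 → 187/500
merge 203/1000 + 203/1000 → 203/500
merge 11/50 + 187/500 → 297/500
merge 203/500 + 297/500 → 1
L = 203/1000 + 187/500 + 203/500 + 297/500 + 1 = 2577/1000 = 2.577 bits/symbol.

2.577 bits/symbol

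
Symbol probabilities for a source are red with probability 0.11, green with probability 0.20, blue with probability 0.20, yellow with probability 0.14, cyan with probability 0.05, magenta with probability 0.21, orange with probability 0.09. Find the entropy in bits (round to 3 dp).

H = −Σ pᵢ log₂ pᵢ.
−0.11·log₂(0.11) = 0.3503
−0.20·log₂(0.20) = 0.4644
−0.20·log₂(0.20) = 0.4644
−0.14·log₂(0.14) = 0.3971
−0.05·log₂(0.05) = 0.2161
−0.21·log₂(0.21) = 0.4728
−0.09·log₂(0.09) = 0.3127
Sum ≈ 2.6777 → 2.678 bits.

2.678 bits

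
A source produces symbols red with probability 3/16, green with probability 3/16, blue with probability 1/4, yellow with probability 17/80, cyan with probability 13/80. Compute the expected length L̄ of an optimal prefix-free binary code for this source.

Repeatedly combine the two least-probable nodes; the expected code length is the sum of the merged weights.
merge 13/80 + 3/16 → 7/20
merge 3/16 + 17/80 → 2/5
merge 1/4 + 7/20 → 3/5
merge 2/5 + 3/5 → 1
L = 7/20 + 2/5 + 3/5 + 1 = 47/20 = 2.35 bits/symbol.

2.35 bits/symbol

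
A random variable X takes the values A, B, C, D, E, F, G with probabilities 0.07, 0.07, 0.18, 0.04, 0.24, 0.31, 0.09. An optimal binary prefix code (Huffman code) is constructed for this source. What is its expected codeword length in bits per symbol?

Repeatedly combine the two least-probable nodes; the expected code length is the sum of the merged weights.
merge 1/25 + 7/100 → 11/100
merge 7/100 + 9/100 → 4/25
merge 11/100 + 4/25 → 27/100
merge 9/50 + 6/25 → 21/50
merge 27/100 + 31/100 → 29/50
merge 21/50 + 29/50 → 1
L = 11/100 + 4/25 + 27/100 + 21/50 + 29/50 + 1 = 127/50 = 2.54 bits/symbol.

2.54 bits/symbol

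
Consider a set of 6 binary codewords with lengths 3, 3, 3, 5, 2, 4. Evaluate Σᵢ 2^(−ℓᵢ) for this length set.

0.71875

With common denominator 2^5 = 32: Σ 2^(−ℓᵢ) = 4/32 + 4/32 + 4/32 + 1/32 + 8/32 + 2/32 = 23/32 = 0.71875.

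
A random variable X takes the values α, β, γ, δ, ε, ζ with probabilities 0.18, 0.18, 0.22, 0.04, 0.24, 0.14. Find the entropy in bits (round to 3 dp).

H = −Σ pᵢ log₂ pᵢ.
−0.18·log₂(0.18) = 0.4453
−0.18·log₂(0.18) = 0.4453
−0.22·log₂(0.22) = 0.4806
−0.04·log₂(0.04) = 0.1858
−0.24·log₂(0.24) = 0.4941
−0.14·log₂(0.14) = 0.3971
Sum ≈ 2.4482 → 2.448 bits.

2.448 bits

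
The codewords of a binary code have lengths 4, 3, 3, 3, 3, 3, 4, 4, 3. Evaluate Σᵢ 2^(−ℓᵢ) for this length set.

With common denominator 2^4 = 16: Σ 2^(−ℓᵢ) = 1/16 + 2/16 + 2/16 + 2/16 + 2/16 + 2/16 + 1/16 + 1/16 + 2/16 = 15/16 = 0.9375.

0.9375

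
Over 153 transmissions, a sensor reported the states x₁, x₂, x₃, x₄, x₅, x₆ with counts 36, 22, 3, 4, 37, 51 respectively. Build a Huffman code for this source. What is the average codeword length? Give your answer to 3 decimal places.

2.235 bits/symbol

Probabilities are the counts divided by 153.
Repeatedly combine the two least-probable nodes; the expected code length is the sum of the merged weights.
merge 1/51 + 4/153 → 7/153
merge 7/153 + 22/153 → 29/153
merge 29/153 + 4/17 → 65/153
merge 37/153 + 1/3 → 88/153
merge 65/153 + 88/153 → 1
L = 7/153 + 29/153 + 65/153 + 88/153 + 1 = 38/17 ≈ 2.235 bits/symbol.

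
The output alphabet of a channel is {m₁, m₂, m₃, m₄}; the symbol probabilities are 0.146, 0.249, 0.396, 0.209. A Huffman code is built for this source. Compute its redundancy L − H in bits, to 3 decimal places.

Entropy H = −Σ p log₂ p ≈ 1.9060 bits.
Huffman merges: 73/500+209/1000→71/200; 249/1000+71/200→151/250; 99/250+151/250→1. L = 1959/1000 ≈ 1.9590.
L − H = 1.9590 − 1.9060 = 0.053 bits.

0.053 bits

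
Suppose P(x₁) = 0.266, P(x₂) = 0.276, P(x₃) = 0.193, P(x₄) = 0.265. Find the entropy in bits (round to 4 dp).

1.9866 bits

H = −Σ pᵢ log₂ pᵢ.
−0.266·log₂(0.266) = 0.5082
−0.276·log₂(0.276) = 0.5126
−0.193·log₂(0.193) = 0.4581
−0.265·log₂(0.265) = 0.5077
Sum ≈ 1.9866 → 1.9866 bits.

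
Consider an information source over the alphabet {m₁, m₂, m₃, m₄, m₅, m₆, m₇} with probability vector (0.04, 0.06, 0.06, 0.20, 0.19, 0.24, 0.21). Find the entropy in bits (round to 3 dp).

2.559 bits

H = −Σ pᵢ log₂ pᵢ.
−0.04·log₂(0.04) = 0.1858
−0.06·log₂(0.06) = 0.2435
−0.06·log₂(0.06) = 0.2435
−0.20·log₂(0.20) = 0.4644
−0.19·log₂(0.19) = 0.4552
−0.24·log₂(0.24) = 0.4941
−0.21·log₂(0.21) = 0.4728
Sum ≈ 2.5594 → 2.559 bits.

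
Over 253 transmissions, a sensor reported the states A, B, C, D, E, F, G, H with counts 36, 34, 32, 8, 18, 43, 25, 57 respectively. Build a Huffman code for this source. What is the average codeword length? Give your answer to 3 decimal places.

Probabilities are the counts divided by 253.
Repeatedly combine the two least-probable nodes; the expected code length is the sum of the merged weights.
merge 8/253 + 18/253 → 26/253
merge 25/253 + 26/253 → 51/253
merge 32/253 + 34/253 → 6/23
merge 36/253 + 43/253 → 79/253
merge 51/253 + 57/253 → 108/253
merge 6/23 + 79/253 → 145/253
merge 108/253 + 145/253 → 1
L = 26/253 + 51/253 + 6/23 + 79/253 + 108/253 + 145/253 + 1 = 728/253 ≈ 2.877 bits/symbol.

2.877 bits/symbol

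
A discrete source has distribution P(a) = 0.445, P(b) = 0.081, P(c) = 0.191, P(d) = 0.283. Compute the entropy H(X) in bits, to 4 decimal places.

1.7851 bits

H = −Σ pᵢ log₂ pᵢ.
−0.445·log₂(0.445) = 0.5198
−0.081·log₂(0.081) = 0.2937
−0.191·log₂(0.191) = 0.4562
−0.283·log₂(0.283) = 0.5154
Sum ≈ 1.7851 → 1.7851 bits.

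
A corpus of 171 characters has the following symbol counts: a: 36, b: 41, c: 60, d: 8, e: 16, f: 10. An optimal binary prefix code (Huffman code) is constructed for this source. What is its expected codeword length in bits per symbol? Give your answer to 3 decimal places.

Probabilities are the counts divided by 171.
Repeatedly combine the two least-probable nodes; the expected code length is the sum of the merged weights.
merge 8/171 + 10/171 → 2/19
merge 16/171 + 2/19 → 34/171
merge 34/171 + 4/19 → 70/171
merge 41/171 + 20/57 → 101/171
merge 70/171 + 101/171 → 1
L = 2/19 + 34/171 + 70/171 + 101/171 + 1 = 394/171 ≈ 2.304 bits/symbol.

2.304 bits/symbol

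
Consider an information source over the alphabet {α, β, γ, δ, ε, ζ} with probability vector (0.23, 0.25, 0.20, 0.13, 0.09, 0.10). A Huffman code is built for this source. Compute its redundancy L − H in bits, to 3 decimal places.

0.030 bits

Entropy H = −Σ p log₂ p ≈ 2.4795 bits.
Huffman merges: 9/100+1/10→19/100; 13/100+19/100→8/25; 1/5+23/100→43/100; 1/4+8/25→57/100; 43/100+57/100→1. L = 251/100 ≈ 2.5100.
L − H = 2.5100 − 2.4795 = 0.030 bits.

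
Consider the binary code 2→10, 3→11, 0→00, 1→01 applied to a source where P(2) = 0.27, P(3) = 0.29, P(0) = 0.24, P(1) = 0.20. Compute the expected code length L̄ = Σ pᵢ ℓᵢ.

L̄ = Σ pᵢ·ℓᵢ = 0.27·2 + 0.29·2 + 0.24·2 + 0.20·2 = 2 bits/symbol.

2 bits/symbol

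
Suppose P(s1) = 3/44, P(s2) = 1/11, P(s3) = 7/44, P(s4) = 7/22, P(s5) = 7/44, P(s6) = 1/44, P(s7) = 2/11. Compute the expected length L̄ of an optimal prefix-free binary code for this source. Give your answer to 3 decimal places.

Repeatedly combine the two least-probable nodes; the expected code length is the sum of the merged weights.
merge 1/44 + 3/44 → 1/11
merge 1/11 + 1/11 → 2/11
merge 7/44 + 7/44 → 7/22
merge 2/11 + 2/11 → 4/11
merge 7/22 + 7/22 → 7/11
merge 4/11 + 7/11 → 1
L = 1/11 + 2/11 + 7/22 + 4/11 + 7/11 + 1 = 57/22 ≈ 2.591 bits/symbol.

2.591 bits/symbol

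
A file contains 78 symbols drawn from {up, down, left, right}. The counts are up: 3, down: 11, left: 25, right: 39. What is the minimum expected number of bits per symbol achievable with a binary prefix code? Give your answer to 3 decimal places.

Probabilities are the counts divided by 78.
Repeatedly combine the two least-probable nodes; the expected code length is the sum of the merged weights.
merge 1/26 + 11/78 → 7/39
merge 7/39 + 25/78 → 1/2
merge 1/2 + 1/2 → 1
L = 7/39 + 1/2 + 1 = 131/78 ≈ 1.679 bits/symbol.

1.679 bits/symbol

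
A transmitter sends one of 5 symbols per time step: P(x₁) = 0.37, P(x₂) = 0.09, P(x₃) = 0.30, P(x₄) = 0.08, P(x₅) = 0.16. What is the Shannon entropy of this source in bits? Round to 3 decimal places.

2.079 bits

H = −Σ pᵢ log₂ pᵢ.
−0.37·log₂(0.37) = 0.5307
−0.09·log₂(0.09) = 0.3127
−0.30·log₂(0.30) = 0.5211
−0.08·log₂(0.08) = 0.2915
−0.16·log₂(0.16) = 0.4230
Sum ≈ 2.0790 → 2.079 bits.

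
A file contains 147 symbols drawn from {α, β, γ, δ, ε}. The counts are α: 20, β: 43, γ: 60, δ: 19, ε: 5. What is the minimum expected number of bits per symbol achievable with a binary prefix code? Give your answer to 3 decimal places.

2.054 bits/symbol

Probabilities are the counts divided by 147.
Repeatedly combine the two least-probable nodes; the expected code length is the sum of the merged weights.
merge 5/147 + 19/147 → 8/49
merge 20/147 + 8/49 → 44/147
merge 43/147 + 44/147 → 29/49
merge 20/49 + 29/49 → 1
L = 8/49 + 44/147 + 29/49 + 1 = 302/147 ≈ 2.054 bits/symbol.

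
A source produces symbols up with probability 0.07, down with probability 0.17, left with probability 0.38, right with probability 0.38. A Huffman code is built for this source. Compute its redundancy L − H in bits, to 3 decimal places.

0.096 bits

Entropy H = −Σ p log₂ p ≈ 1.7640 bits.
Huffman merges: 7/100+17/100→6/25; 6/25+19/50→31/50; 19/50+31/50→1. L = 93/50 ≈ 1.8600.
L − H = 1.8600 − 1.7640 = 0.096 bits.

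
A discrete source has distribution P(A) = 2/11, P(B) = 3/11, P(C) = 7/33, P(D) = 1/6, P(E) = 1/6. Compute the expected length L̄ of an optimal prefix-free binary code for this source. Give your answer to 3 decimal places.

Repeatedly combine the two least-probable nodes; the expected code length is the sum of the merged weights.
merge 1/6 + 1/6 → 1/3
merge 2/11 + 7/33 → 13/33
merge 3/11 + 1/3 → 20/33
merge 13/33 + 20/33 → 1
L = 1/3 + 13/33 + 20/33 + 1 = 7/3 ≈ 2.333 bits/symbol.

2.333 bits/symbol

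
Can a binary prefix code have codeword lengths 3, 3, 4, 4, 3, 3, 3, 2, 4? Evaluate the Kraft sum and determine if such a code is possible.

1.0625; no

With common denominator 2^4 = 16: Σ 2^(−ℓᵢ) = 2/16 + 2/16 + 1/16 + 1/16 + 2/16 + 2/16 + 2/16 + 4/16 + 1/16 = 17/16 = 1.0625.
Kraft's inequality requires Σ ≤ 1; here Σ = 1.0625 > 1, so no such prefix code exists.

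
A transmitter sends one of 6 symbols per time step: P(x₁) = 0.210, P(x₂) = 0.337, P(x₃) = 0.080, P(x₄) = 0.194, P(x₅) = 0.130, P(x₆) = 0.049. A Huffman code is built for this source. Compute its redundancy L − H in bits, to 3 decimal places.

Entropy H = −Σ p log₂ p ≈ 2.3480 bits.
Huffman merges: 49/1000+2/25→129/1000; 129/1000+13/100→259/1000; 97/500+21/100→101/250; 259/1000+337/1000→149/250; 101/250+149/250→1. L = 597/250 ≈ 2.3880.
L − H = 2.3880 − 2.3480 = 0.040 bits.

0.040 bits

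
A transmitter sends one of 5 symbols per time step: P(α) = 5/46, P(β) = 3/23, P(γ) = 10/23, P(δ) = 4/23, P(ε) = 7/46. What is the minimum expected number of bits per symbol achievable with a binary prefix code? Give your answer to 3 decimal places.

Repeatedly combine the two least-probable nodes; the expected code length is the sum of the merged weights.
merge 5/46 + 3/23 → 11/46
merge 7/46 + 4/23 → 15/46
merge 11/46 + 15/46 → 13/23
merge 10/23 + 13/23 → 1
L = 11/46 + 15/46 + 13/23 + 1 = 49/23 ≈ 2.130 bits/symbol.

2.130 bits/symbol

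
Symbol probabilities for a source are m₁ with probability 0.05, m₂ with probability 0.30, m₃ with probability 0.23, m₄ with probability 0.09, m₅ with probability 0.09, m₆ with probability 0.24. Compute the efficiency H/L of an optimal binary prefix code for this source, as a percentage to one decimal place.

98.9%

Entropy H = −Σ p log₂ p ≈ 2.3443 bits.
Huffman merges: 1/20+9/100→7/50; 9/100+7/50→23/100; 23/100+23/100→23/50; 6/25+3/10→27/50; 23/50+27/50→1. L = 237/100 ≈ 2.3700.
Efficiency = H/L = 2.3443/2.3700 = 98.9%.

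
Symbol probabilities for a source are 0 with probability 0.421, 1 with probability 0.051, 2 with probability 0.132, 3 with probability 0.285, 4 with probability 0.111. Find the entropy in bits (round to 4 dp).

H = −Σ pᵢ log₂ pᵢ.
−0.421·log₂(0.421) = 0.5255
−0.051·log₂(0.051) = 0.2190
−0.132·log₂(0.132) = 0.3856
−0.285·log₂(0.285) = 0.5161
−0.111·log₂(0.111) = 0.3520
Sum ≈ 1.9982 → 1.9982 bits.

1.9982 bits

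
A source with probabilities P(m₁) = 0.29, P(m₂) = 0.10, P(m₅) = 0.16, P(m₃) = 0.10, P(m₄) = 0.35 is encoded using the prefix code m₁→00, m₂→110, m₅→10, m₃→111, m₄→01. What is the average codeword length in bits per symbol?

2.2 bits/symbol

L̄ = Σ pᵢ·ℓᵢ = 0.29·2 + 0.10·3 + 0.16·2 + 0.10·3 + 0.35·2 = 2.2 bits/symbol.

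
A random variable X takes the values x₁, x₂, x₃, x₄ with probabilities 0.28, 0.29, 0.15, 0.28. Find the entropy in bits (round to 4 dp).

1.9569 bits

H = −Σ pᵢ log₂ pᵢ.
−0.28·log₂(0.28) = 0.5142
−0.29·log₂(0.29) = 0.5179
−0.15·log₂(0.15) = 0.4105
−0.28·log₂(0.28) = 0.5142
Sum ≈ 1.9569 → 1.9569 bits.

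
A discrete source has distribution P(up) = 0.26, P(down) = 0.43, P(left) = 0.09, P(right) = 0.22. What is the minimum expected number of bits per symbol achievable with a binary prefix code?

1.88 bits/symbol

Repeatedly combine the two least-probable nodes; the expected code length is the sum of the merged weights.
merge 9/100 + 11/50 → 31/100
merge 13/50 + 31/100 → 57/100
merge 43/100 + 57/100 → 1
L = 31/100 + 57/100 + 1 = 47/25 = 1.88 bits/symbol.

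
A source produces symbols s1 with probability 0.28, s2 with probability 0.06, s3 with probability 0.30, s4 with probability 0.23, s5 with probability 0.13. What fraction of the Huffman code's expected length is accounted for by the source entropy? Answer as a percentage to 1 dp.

Entropy H = −Σ p log₂ p ≈ 2.1492 bits.
Huffman merges: 3/50+13/100→19/100; 19/100+23/100→21/50; 7/25+3/10→29/50; 21/50+29/50→1. L = 219/100 ≈ 2.1900.
Efficiency = H/L = 2.1492/2.1900 = 98.1%.

98.1%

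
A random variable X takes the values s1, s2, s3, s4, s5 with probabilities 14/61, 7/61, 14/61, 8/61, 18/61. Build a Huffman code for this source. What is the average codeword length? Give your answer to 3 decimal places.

Repeatedly combine the two least-probable nodes; the expected code length is the sum of the merged weights.
merge 7/61 + 8/61 → 15/61
merge 14/61 + 14/61 → 28/61
merge 15/61 + 18/61 → 33/61
merge 28/61 + 33/61 → 1
L = 15/61 + 28/61 + 33/61 + 1 = 137/61 ≈ 2.246 bits/symbol.

2.246 bits/symbol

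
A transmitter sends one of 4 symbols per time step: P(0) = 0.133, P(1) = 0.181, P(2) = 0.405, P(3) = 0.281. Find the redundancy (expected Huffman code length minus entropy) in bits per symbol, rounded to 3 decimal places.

Entropy H = −Σ p log₂ p ≈ 1.8762 bits.
Huffman merges: 133/1000+181/1000→157/500; 281/1000+157/500→119/200; 81/200+119/200→1. L = 1909/1000 ≈ 1.9090.
L − H = 1.9090 − 1.8762 = 0.033 bits.

0.033 bits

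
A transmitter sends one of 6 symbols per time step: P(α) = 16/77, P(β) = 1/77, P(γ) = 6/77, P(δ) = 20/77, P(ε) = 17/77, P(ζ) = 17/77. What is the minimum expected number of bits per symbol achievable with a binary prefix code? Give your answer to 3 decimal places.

2.390 bits/symbol

Repeatedly combine the two least-probable nodes; the expected code length is the sum of the merged weights.
merge 1/77 + 6/77 → 1/11
merge 1/11 + 16/77 → 23/77
merge 17/77 + 17/77 → 34/77
merge 20/77 + 23/77 → 43/77
merge 34/77 + 43/77 → 1
L = 1/11 + 23/77 + 34/77 + 43/77 + 1 = 184/77 ≈ 2.390 bits/symbol.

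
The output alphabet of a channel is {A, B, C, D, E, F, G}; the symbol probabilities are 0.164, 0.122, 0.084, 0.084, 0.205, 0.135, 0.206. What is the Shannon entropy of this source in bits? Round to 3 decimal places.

H = −Σ pᵢ log₂ pᵢ.
−0.164·log₂(0.164) = 0.4278
−0.122·log₂(0.122) = 0.3703
−0.084·log₂(0.084) = 0.3002
−0.084·log₂(0.084) = 0.3002
−0.205·log₂(0.205) = 0.4687
−0.135·log₂(0.135) = 0.3900
−0.206·log₂(0.206) = 0.4695
Sum ≈ 2.7266 → 2.727 bits.

2.727 bits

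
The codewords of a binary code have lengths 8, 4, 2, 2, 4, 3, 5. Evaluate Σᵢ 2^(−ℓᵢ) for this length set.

With common denominator 2^8 = 256: Σ 2^(−ℓᵢ) = 1/256 + 16/256 + 64/256 + 64/256 + 16/256 + 32/256 + 8/256 = 201/256 = 0.78515625.

0.78515625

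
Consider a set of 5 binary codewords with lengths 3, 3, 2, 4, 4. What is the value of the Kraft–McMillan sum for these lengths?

0.625

With common denominator 2^4 = 16: Σ 2^(−ℓᵢ) = 2/16 + 2/16 + 4/16 + 1/16 + 1/16 = 10/16 = 0.625.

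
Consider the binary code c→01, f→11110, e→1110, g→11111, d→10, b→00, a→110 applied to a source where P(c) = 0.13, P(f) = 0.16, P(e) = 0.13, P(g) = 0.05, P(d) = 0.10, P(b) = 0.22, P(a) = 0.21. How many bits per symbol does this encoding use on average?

L̄ = Σ pᵢ·ℓᵢ = 0.13·2 + 0.16·5 + 0.13·4 + 0.05·5 + 0.10·2 + 0.22·2 + 0.21·3 = 3.1 bits/symbol.

3.1 bits/symbol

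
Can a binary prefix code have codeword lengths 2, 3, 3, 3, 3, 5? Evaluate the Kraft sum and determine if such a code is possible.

0.78125; yes

With common denominator 2^5 = 32: Σ 2^(−ℓᵢ) = 8/32 + 4/32 + 4/32 + 4/32 + 4/32 + 1/32 = 25/32 = 0.78125.
Kraft's inequality requires Σ ≤ 1; here Σ = 0.78125 ≤ 1, so such a prefix code exists.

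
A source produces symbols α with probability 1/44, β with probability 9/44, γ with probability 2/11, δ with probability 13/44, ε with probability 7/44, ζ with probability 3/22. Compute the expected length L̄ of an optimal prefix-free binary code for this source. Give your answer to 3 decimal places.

Repeatedly combine the two least-probable nodes; the expected code length is the sum of the merged weights.
merge 1/44 + 3/22 → 7/44
merge 7/44 + 7/44 → 7/22
merge 2/11 + 9/44 → 17/44
merge 13/44 + 7/22 → 27/44
merge 17/44 + 27/44 → 1
L = 7/44 + 7/22 + 17/44 + 27/44 + 1 = 109/44 ≈ 2.477 bits/symbol.

2.477 bits/symbol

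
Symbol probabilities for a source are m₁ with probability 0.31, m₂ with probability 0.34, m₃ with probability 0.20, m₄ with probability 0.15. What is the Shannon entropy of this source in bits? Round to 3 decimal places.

1.928 bits

H = −Σ pᵢ log₂ pᵢ.
−0.31·log₂(0.31) = 0.5238
−0.34·log₂(0.34) = 0.5292
−0.20·log₂(0.20) = 0.4644
−0.15·log₂(0.15) = 0.4105
Sum ≈ 1.9279 → 1.928 bits.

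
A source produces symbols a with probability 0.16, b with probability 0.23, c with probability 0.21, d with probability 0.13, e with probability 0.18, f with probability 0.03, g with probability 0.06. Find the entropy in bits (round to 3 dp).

H = −Σ pᵢ log₂ pᵢ.
−0.16·log₂(0.16) = 0.4230
−0.23·log₂(0.23) = 0.4877
−0.21·log₂(0.21) = 0.4728
−0.13·log₂(0.13) = 0.3826
−0.18·log₂(0.18) = 0.4453
−0.03·log₂(0.03) = 0.1518
−0.06·log₂(0.06) = 0.2435
Sum ≈ 2.6068 → 2.607 bits.

2.607 bits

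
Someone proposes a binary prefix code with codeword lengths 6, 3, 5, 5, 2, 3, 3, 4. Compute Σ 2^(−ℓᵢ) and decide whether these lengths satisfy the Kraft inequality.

With common denominator 2^6 = 64: Σ 2^(−ℓᵢ) = 1/64 + 8/64 + 2/64 + 2/64 + 16/64 + 8/64 + 8/64 + 4/64 = 49/64 = 0.765625.
Kraft's inequality requires Σ ≤ 1; here Σ = 0.765625 ≤ 1, so such a prefix code exists.

0.765625; yes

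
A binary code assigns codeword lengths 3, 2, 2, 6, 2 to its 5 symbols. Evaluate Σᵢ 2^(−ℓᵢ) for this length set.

With common denominator 2^6 = 64: Σ 2^(−ℓᵢ) = 8/64 + 16/64 + 16/64 + 1/64 + 16/64 = 57/64 = 0.890625.

0.890625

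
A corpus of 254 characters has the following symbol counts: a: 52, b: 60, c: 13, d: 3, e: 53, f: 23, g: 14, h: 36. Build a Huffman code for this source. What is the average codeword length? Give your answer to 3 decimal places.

2.736 bits/symbol

Probabilities are the counts divided by 254.
Repeatedly combine the two least-probable nodes; the expected code length is the sum of the merged weights.
merge 3/254 + 13/254 → 8/127
merge 7/127 + 8/127 → 15/127
merge 23/254 + 15/127 → 53/254
merge 18/127 + 26/127 → 44/127
merge 53/254 + 53/254 → 53/127
merge 30/127 + 44/127 → 74/127
merge 53/127 + 74/127 → 1
L = 8/127 + 15/127 + 53/254 + 44/127 + 53/127 + 74/127 + 1 = 695/254 ≈ 2.736 bits/symbol.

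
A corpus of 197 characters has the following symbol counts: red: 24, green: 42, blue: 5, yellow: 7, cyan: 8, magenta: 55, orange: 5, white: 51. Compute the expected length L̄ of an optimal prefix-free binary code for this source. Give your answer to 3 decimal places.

Probabilities are the counts divided by 197.
Repeatedly combine the two least-probable nodes; the expected code length is the sum of the merged weights.
merge 5/197 + 5/197 → 10/197
merge 7/197 + 8/197 → 15/197
merge 10/197 + 15/197 → 25/197
merge 24/197 + 25/197 → 49/197
merge 42/197 + 49/197 → 91/197
merge 51/197 + 55/197 → 106/197
merge 91/197 + 106/197 → 1
L = 10/197 + 15/197 + 25/197 + 49/197 + 91/197 + 106/197 + 1 = 493/197 ≈ 2.503 bits/symbol.

2.503 bits/symbol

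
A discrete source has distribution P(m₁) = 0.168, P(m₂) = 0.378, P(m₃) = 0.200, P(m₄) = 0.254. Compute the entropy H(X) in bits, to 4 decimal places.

1.9295 bits

H = −Σ pᵢ log₂ pᵢ.
−0.168·log₂(0.168) = 0.4323
−0.378·log₂(0.378) = 0.5305
−0.200·log₂(0.200) = 0.4644
−0.254·log₂(0.254) = 0.5022
Sum ≈ 1.9295 → 1.9295 bits.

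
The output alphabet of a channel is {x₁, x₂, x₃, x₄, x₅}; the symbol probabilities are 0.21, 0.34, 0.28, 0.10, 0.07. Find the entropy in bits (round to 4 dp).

H = −Σ pᵢ log₂ pᵢ.
−0.21·log₂(0.21) = 0.4728
−0.34·log₂(0.34) = 0.5292
−0.28·log₂(0.28) = 0.5142
−0.10·log₂(0.10) = 0.3322
−0.07·log₂(0.07) = 0.2686
Sum ≈ 2.1170 → 2.1170 bits.

2.1170 bits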